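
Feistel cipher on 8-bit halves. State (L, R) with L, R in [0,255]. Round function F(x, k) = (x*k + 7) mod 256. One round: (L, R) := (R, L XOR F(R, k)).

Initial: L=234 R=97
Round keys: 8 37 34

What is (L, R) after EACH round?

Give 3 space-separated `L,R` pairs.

Round 1 (k=8): L=97 R=229
Round 2 (k=37): L=229 R=65
Round 3 (k=34): L=65 R=76

Answer: 97,229 229,65 65,76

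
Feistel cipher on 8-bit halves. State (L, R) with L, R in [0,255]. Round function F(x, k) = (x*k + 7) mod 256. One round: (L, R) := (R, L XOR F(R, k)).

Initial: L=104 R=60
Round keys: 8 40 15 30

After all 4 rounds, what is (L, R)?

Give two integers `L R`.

Answer: 91 210

Derivation:
Round 1 (k=8): L=60 R=143
Round 2 (k=40): L=143 R=99
Round 3 (k=15): L=99 R=91
Round 4 (k=30): L=91 R=210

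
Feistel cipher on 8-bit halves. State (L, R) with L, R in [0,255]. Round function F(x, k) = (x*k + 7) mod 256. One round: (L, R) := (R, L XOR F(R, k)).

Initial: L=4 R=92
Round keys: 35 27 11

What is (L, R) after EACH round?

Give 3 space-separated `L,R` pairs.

Round 1 (k=35): L=92 R=159
Round 2 (k=27): L=159 R=144
Round 3 (k=11): L=144 R=168

Answer: 92,159 159,144 144,168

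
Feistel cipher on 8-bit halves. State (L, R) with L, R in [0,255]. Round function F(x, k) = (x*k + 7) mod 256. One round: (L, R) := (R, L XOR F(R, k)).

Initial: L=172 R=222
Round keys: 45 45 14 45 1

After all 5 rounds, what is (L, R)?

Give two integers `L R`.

Round 1 (k=45): L=222 R=161
Round 2 (k=45): L=161 R=138
Round 3 (k=14): L=138 R=50
Round 4 (k=45): L=50 R=91
Round 5 (k=1): L=91 R=80

Answer: 91 80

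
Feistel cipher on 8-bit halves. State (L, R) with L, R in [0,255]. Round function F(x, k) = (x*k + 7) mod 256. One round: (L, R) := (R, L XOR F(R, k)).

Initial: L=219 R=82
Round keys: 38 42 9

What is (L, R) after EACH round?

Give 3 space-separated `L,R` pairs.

Answer: 82,232 232,69 69,156

Derivation:
Round 1 (k=38): L=82 R=232
Round 2 (k=42): L=232 R=69
Round 3 (k=9): L=69 R=156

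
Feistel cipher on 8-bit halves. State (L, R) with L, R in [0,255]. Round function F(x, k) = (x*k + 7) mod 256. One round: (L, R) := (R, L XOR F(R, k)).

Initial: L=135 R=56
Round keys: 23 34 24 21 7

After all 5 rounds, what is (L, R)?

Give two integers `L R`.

Answer: 213 61

Derivation:
Round 1 (k=23): L=56 R=136
Round 2 (k=34): L=136 R=47
Round 3 (k=24): L=47 R=231
Round 4 (k=21): L=231 R=213
Round 5 (k=7): L=213 R=61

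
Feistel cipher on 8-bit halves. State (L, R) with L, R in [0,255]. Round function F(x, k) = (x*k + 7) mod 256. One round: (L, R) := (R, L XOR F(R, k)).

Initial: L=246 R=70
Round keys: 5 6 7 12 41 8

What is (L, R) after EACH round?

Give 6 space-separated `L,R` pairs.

Round 1 (k=5): L=70 R=147
Round 2 (k=6): L=147 R=63
Round 3 (k=7): L=63 R=83
Round 4 (k=12): L=83 R=212
Round 5 (k=41): L=212 R=168
Round 6 (k=8): L=168 R=147

Answer: 70,147 147,63 63,83 83,212 212,168 168,147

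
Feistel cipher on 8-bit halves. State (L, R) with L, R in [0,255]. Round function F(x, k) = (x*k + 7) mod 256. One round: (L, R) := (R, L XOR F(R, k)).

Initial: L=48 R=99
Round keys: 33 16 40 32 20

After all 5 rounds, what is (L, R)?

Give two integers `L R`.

Answer: 99 158

Derivation:
Round 1 (k=33): L=99 R=250
Round 2 (k=16): L=250 R=196
Round 3 (k=40): L=196 R=93
Round 4 (k=32): L=93 R=99
Round 5 (k=20): L=99 R=158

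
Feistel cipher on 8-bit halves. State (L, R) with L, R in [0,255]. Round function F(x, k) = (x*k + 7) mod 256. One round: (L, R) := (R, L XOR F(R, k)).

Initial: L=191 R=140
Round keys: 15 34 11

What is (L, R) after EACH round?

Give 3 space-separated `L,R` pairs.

Round 1 (k=15): L=140 R=132
Round 2 (k=34): L=132 R=3
Round 3 (k=11): L=3 R=172

Answer: 140,132 132,3 3,172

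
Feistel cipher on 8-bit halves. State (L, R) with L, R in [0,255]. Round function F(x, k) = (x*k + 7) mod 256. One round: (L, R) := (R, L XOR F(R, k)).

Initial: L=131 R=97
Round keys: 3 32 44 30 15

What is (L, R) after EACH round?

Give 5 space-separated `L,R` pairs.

Answer: 97,169 169,70 70,166 166,61 61,60

Derivation:
Round 1 (k=3): L=97 R=169
Round 2 (k=32): L=169 R=70
Round 3 (k=44): L=70 R=166
Round 4 (k=30): L=166 R=61
Round 5 (k=15): L=61 R=60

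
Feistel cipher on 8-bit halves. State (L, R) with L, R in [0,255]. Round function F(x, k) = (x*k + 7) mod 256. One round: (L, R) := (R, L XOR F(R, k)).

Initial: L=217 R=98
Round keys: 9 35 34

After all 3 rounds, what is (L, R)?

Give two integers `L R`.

Answer: 133 17

Derivation:
Round 1 (k=9): L=98 R=160
Round 2 (k=35): L=160 R=133
Round 3 (k=34): L=133 R=17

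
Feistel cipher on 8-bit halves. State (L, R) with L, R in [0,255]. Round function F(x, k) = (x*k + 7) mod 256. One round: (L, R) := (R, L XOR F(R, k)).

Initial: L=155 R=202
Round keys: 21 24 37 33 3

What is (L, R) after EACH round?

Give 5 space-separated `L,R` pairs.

Round 1 (k=21): L=202 R=2
Round 2 (k=24): L=2 R=253
Round 3 (k=37): L=253 R=154
Round 4 (k=33): L=154 R=28
Round 5 (k=3): L=28 R=193

Answer: 202,2 2,253 253,154 154,28 28,193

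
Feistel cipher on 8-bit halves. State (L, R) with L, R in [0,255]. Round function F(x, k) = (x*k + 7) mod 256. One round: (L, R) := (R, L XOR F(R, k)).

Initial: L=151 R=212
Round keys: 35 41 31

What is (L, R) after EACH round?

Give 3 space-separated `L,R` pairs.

Round 1 (k=35): L=212 R=148
Round 2 (k=41): L=148 R=111
Round 3 (k=31): L=111 R=236

Answer: 212,148 148,111 111,236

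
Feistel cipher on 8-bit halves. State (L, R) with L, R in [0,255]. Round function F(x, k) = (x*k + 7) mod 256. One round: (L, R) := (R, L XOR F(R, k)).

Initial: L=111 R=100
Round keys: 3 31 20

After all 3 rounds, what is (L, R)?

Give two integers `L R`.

Answer: 79 111

Derivation:
Round 1 (k=3): L=100 R=92
Round 2 (k=31): L=92 R=79
Round 3 (k=20): L=79 R=111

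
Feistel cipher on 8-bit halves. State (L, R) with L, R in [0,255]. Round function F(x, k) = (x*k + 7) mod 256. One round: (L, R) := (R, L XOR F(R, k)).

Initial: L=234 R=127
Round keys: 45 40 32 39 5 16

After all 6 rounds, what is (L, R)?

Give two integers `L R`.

Round 1 (k=45): L=127 R=176
Round 2 (k=40): L=176 R=248
Round 3 (k=32): L=248 R=183
Round 4 (k=39): L=183 R=16
Round 5 (k=5): L=16 R=224
Round 6 (k=16): L=224 R=23

Answer: 224 23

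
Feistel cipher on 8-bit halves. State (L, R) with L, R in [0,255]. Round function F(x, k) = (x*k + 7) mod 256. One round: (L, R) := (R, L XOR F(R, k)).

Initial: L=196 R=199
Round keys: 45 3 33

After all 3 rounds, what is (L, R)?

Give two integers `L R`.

Round 1 (k=45): L=199 R=198
Round 2 (k=3): L=198 R=158
Round 3 (k=33): L=158 R=163

Answer: 158 163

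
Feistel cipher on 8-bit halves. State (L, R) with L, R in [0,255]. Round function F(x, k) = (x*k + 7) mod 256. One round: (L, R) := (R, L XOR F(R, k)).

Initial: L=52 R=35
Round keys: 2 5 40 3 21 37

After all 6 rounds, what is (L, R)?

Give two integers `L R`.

Answer: 59 240

Derivation:
Round 1 (k=2): L=35 R=121
Round 2 (k=5): L=121 R=71
Round 3 (k=40): L=71 R=102
Round 4 (k=3): L=102 R=126
Round 5 (k=21): L=126 R=59
Round 6 (k=37): L=59 R=240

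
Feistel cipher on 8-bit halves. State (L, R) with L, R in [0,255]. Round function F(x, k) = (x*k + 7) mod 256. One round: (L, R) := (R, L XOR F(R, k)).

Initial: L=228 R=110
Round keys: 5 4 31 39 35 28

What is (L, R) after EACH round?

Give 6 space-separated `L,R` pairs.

Round 1 (k=5): L=110 R=201
Round 2 (k=4): L=201 R=69
Round 3 (k=31): L=69 R=171
Round 4 (k=39): L=171 R=81
Round 5 (k=35): L=81 R=177
Round 6 (k=28): L=177 R=50

Answer: 110,201 201,69 69,171 171,81 81,177 177,50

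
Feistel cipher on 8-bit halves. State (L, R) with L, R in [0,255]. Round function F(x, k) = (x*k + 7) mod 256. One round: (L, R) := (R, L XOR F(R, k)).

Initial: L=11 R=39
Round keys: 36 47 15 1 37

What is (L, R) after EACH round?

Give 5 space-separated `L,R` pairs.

Round 1 (k=36): L=39 R=136
Round 2 (k=47): L=136 R=216
Round 3 (k=15): L=216 R=39
Round 4 (k=1): L=39 R=246
Round 5 (k=37): L=246 R=178

Answer: 39,136 136,216 216,39 39,246 246,178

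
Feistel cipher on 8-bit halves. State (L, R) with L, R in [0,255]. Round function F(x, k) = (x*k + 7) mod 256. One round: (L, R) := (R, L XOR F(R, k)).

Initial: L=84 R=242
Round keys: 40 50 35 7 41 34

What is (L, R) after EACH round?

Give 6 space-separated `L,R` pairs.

Round 1 (k=40): L=242 R=131
Round 2 (k=50): L=131 R=111
Round 3 (k=35): L=111 R=183
Round 4 (k=7): L=183 R=103
Round 5 (k=41): L=103 R=49
Round 6 (k=34): L=49 R=238

Answer: 242,131 131,111 111,183 183,103 103,49 49,238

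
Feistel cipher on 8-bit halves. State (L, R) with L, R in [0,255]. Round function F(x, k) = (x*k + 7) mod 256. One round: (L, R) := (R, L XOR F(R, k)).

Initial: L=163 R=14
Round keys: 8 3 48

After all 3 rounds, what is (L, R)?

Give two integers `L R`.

Answer: 141 163

Derivation:
Round 1 (k=8): L=14 R=212
Round 2 (k=3): L=212 R=141
Round 3 (k=48): L=141 R=163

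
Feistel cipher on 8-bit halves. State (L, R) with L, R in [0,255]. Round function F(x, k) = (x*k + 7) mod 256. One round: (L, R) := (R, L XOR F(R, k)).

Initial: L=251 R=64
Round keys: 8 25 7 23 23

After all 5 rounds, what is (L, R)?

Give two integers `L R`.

Round 1 (k=8): L=64 R=252
Round 2 (k=25): L=252 R=227
Round 3 (k=7): L=227 R=192
Round 4 (k=23): L=192 R=164
Round 5 (k=23): L=164 R=3

Answer: 164 3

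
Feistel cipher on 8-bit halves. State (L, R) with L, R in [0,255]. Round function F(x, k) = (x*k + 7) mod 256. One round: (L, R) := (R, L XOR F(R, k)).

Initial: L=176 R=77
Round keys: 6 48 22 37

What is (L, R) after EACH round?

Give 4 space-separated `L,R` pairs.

Answer: 77,101 101,186 186,102 102,127

Derivation:
Round 1 (k=6): L=77 R=101
Round 2 (k=48): L=101 R=186
Round 3 (k=22): L=186 R=102
Round 4 (k=37): L=102 R=127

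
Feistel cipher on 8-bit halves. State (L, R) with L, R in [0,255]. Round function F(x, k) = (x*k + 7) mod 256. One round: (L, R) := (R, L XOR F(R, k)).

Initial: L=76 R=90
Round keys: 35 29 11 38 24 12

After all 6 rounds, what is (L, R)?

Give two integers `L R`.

Round 1 (k=35): L=90 R=25
Round 2 (k=29): L=25 R=134
Round 3 (k=11): L=134 R=208
Round 4 (k=38): L=208 R=97
Round 5 (k=24): L=97 R=207
Round 6 (k=12): L=207 R=218

Answer: 207 218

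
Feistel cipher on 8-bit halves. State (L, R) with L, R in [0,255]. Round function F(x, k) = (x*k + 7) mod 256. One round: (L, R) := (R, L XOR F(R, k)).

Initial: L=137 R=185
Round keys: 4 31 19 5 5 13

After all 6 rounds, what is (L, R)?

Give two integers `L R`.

Answer: 102 205

Derivation:
Round 1 (k=4): L=185 R=98
Round 2 (k=31): L=98 R=92
Round 3 (k=19): L=92 R=185
Round 4 (k=5): L=185 R=248
Round 5 (k=5): L=248 R=102
Round 6 (k=13): L=102 R=205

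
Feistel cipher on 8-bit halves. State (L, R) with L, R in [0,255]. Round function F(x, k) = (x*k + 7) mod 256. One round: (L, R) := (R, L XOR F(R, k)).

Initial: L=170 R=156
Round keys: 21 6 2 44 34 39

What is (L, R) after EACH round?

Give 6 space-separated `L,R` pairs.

Answer: 156,121 121,65 65,240 240,6 6,35 35,90

Derivation:
Round 1 (k=21): L=156 R=121
Round 2 (k=6): L=121 R=65
Round 3 (k=2): L=65 R=240
Round 4 (k=44): L=240 R=6
Round 5 (k=34): L=6 R=35
Round 6 (k=39): L=35 R=90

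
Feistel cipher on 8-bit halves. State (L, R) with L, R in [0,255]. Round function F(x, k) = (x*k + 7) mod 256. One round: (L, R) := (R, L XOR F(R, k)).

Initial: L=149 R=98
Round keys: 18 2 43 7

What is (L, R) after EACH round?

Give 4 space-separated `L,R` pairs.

Round 1 (k=18): L=98 R=126
Round 2 (k=2): L=126 R=97
Round 3 (k=43): L=97 R=44
Round 4 (k=7): L=44 R=90

Answer: 98,126 126,97 97,44 44,90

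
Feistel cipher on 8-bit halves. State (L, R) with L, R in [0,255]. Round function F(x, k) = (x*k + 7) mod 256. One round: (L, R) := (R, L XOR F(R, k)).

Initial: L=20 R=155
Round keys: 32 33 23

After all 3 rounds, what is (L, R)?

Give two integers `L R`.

Answer: 65 173

Derivation:
Round 1 (k=32): L=155 R=115
Round 2 (k=33): L=115 R=65
Round 3 (k=23): L=65 R=173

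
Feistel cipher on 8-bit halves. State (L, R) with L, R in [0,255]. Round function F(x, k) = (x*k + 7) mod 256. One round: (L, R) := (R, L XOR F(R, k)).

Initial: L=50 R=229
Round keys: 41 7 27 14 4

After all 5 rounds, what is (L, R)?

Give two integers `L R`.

Answer: 217 14

Derivation:
Round 1 (k=41): L=229 R=134
Round 2 (k=7): L=134 R=84
Round 3 (k=27): L=84 R=101
Round 4 (k=14): L=101 R=217
Round 5 (k=4): L=217 R=14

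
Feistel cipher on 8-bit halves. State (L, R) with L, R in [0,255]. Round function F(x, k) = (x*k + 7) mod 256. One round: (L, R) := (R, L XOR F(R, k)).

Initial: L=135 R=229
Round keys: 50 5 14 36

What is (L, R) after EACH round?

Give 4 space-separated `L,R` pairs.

Round 1 (k=50): L=229 R=70
Round 2 (k=5): L=70 R=128
Round 3 (k=14): L=128 R=65
Round 4 (k=36): L=65 R=171

Answer: 229,70 70,128 128,65 65,171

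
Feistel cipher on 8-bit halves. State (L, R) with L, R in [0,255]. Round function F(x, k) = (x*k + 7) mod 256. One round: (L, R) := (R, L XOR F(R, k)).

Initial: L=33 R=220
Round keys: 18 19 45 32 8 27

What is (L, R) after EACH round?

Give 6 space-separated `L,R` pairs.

Answer: 220,94 94,221 221,190 190,26 26,105 105,0

Derivation:
Round 1 (k=18): L=220 R=94
Round 2 (k=19): L=94 R=221
Round 3 (k=45): L=221 R=190
Round 4 (k=32): L=190 R=26
Round 5 (k=8): L=26 R=105
Round 6 (k=27): L=105 R=0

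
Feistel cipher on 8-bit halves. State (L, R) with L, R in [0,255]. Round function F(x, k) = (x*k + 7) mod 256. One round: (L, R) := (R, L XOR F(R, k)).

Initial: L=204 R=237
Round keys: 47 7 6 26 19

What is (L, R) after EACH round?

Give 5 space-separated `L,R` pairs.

Round 1 (k=47): L=237 R=70
Round 2 (k=7): L=70 R=28
Round 3 (k=6): L=28 R=233
Round 4 (k=26): L=233 R=173
Round 5 (k=19): L=173 R=55

Answer: 237,70 70,28 28,233 233,173 173,55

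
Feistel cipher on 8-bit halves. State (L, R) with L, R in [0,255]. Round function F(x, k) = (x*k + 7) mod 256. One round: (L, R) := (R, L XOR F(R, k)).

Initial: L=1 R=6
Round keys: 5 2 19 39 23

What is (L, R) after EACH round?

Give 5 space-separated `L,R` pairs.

Answer: 6,36 36,73 73,86 86,104 104,9

Derivation:
Round 1 (k=5): L=6 R=36
Round 2 (k=2): L=36 R=73
Round 3 (k=19): L=73 R=86
Round 4 (k=39): L=86 R=104
Round 5 (k=23): L=104 R=9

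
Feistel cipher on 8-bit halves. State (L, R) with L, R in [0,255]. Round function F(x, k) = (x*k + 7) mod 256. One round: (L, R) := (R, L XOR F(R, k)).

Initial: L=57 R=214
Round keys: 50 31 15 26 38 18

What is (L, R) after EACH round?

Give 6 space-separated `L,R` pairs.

Round 1 (k=50): L=214 R=234
Round 2 (k=31): L=234 R=139
Round 3 (k=15): L=139 R=198
Round 4 (k=26): L=198 R=168
Round 5 (k=38): L=168 R=49
Round 6 (k=18): L=49 R=209

Answer: 214,234 234,139 139,198 198,168 168,49 49,209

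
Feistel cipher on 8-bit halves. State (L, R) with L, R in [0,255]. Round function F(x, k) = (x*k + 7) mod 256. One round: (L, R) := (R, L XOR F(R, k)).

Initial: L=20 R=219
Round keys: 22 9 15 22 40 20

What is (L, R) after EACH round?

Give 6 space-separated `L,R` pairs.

Answer: 219,205 205,231 231,93 93,226 226,10 10,45

Derivation:
Round 1 (k=22): L=219 R=205
Round 2 (k=9): L=205 R=231
Round 3 (k=15): L=231 R=93
Round 4 (k=22): L=93 R=226
Round 5 (k=40): L=226 R=10
Round 6 (k=20): L=10 R=45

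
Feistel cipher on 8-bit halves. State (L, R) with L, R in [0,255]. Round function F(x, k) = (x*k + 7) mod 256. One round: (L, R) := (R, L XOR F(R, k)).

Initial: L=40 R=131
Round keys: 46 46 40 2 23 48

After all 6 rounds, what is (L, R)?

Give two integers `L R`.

Round 1 (k=46): L=131 R=185
Round 2 (k=46): L=185 R=198
Round 3 (k=40): L=198 R=78
Round 4 (k=2): L=78 R=101
Round 5 (k=23): L=101 R=84
Round 6 (k=48): L=84 R=162

Answer: 84 162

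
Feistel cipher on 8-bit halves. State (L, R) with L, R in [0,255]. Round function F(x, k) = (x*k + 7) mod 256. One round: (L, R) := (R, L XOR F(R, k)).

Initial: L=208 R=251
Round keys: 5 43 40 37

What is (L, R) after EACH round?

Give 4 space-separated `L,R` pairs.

Round 1 (k=5): L=251 R=62
Round 2 (k=43): L=62 R=138
Round 3 (k=40): L=138 R=169
Round 4 (k=37): L=169 R=254

Answer: 251,62 62,138 138,169 169,254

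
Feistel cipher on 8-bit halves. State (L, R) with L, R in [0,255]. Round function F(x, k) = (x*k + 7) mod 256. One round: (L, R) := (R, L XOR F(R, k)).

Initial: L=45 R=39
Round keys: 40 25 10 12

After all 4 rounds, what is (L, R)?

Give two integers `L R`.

Answer: 33 93

Derivation:
Round 1 (k=40): L=39 R=50
Round 2 (k=25): L=50 R=206
Round 3 (k=10): L=206 R=33
Round 4 (k=12): L=33 R=93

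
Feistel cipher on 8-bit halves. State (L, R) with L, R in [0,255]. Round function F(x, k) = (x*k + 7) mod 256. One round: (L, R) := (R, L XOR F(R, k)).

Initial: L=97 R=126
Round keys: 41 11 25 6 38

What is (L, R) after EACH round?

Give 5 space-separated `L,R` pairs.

Answer: 126,84 84,221 221,200 200,106 106,11

Derivation:
Round 1 (k=41): L=126 R=84
Round 2 (k=11): L=84 R=221
Round 3 (k=25): L=221 R=200
Round 4 (k=6): L=200 R=106
Round 5 (k=38): L=106 R=11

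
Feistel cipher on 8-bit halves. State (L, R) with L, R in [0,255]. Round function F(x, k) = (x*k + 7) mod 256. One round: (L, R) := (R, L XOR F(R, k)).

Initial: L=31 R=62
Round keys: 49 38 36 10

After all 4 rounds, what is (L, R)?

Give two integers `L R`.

Round 1 (k=49): L=62 R=250
Round 2 (k=38): L=250 R=29
Round 3 (k=36): L=29 R=225
Round 4 (k=10): L=225 R=204

Answer: 225 204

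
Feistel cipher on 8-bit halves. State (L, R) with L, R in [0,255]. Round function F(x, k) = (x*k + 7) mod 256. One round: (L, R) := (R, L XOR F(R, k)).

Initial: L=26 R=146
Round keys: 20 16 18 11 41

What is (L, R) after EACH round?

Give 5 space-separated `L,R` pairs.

Answer: 146,117 117,197 197,148 148,166 166,9

Derivation:
Round 1 (k=20): L=146 R=117
Round 2 (k=16): L=117 R=197
Round 3 (k=18): L=197 R=148
Round 4 (k=11): L=148 R=166
Round 5 (k=41): L=166 R=9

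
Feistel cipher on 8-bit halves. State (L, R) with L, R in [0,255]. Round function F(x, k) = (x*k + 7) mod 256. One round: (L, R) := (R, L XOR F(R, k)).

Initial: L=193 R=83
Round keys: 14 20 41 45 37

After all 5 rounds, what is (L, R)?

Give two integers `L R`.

Answer: 194 122

Derivation:
Round 1 (k=14): L=83 R=80
Round 2 (k=20): L=80 R=20
Round 3 (k=41): L=20 R=107
Round 4 (k=45): L=107 R=194
Round 5 (k=37): L=194 R=122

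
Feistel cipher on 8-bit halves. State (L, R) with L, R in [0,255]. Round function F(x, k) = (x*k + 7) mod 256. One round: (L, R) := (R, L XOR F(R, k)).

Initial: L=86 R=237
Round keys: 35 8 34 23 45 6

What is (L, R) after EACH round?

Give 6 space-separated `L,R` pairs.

Answer: 237,56 56,42 42,163 163,134 134,54 54,205

Derivation:
Round 1 (k=35): L=237 R=56
Round 2 (k=8): L=56 R=42
Round 3 (k=34): L=42 R=163
Round 4 (k=23): L=163 R=134
Round 5 (k=45): L=134 R=54
Round 6 (k=6): L=54 R=205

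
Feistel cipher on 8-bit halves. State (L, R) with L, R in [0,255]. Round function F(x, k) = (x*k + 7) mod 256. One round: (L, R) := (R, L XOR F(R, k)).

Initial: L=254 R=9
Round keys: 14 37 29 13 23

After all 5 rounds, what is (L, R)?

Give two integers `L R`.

Answer: 27 157

Derivation:
Round 1 (k=14): L=9 R=123
Round 2 (k=37): L=123 R=199
Round 3 (k=29): L=199 R=233
Round 4 (k=13): L=233 R=27
Round 5 (k=23): L=27 R=157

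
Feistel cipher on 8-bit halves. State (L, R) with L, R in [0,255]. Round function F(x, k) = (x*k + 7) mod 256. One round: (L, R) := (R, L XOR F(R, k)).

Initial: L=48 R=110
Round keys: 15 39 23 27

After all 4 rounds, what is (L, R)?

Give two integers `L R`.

Answer: 54 241

Derivation:
Round 1 (k=15): L=110 R=73
Round 2 (k=39): L=73 R=72
Round 3 (k=23): L=72 R=54
Round 4 (k=27): L=54 R=241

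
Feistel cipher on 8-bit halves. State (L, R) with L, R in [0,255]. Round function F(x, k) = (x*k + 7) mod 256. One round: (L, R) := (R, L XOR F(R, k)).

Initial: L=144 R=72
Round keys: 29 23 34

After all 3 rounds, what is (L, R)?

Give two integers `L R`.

Round 1 (k=29): L=72 R=191
Round 2 (k=23): L=191 R=120
Round 3 (k=34): L=120 R=72

Answer: 120 72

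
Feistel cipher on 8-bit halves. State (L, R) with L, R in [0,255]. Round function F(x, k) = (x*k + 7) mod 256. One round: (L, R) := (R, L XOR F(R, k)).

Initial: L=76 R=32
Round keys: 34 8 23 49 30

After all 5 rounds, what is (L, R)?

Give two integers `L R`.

Answer: 237 182

Derivation:
Round 1 (k=34): L=32 R=11
Round 2 (k=8): L=11 R=127
Round 3 (k=23): L=127 R=123
Round 4 (k=49): L=123 R=237
Round 5 (k=30): L=237 R=182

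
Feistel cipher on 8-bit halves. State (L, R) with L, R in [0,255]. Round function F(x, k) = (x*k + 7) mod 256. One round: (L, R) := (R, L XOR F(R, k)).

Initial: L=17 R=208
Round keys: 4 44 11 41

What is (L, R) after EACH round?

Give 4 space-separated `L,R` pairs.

Round 1 (k=4): L=208 R=86
Round 2 (k=44): L=86 R=31
Round 3 (k=11): L=31 R=10
Round 4 (k=41): L=10 R=190

Answer: 208,86 86,31 31,10 10,190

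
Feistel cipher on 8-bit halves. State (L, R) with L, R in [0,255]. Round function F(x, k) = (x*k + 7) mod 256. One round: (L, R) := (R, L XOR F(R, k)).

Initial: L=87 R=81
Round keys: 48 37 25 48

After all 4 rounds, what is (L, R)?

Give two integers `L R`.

Round 1 (k=48): L=81 R=96
Round 2 (k=37): L=96 R=182
Round 3 (k=25): L=182 R=173
Round 4 (k=48): L=173 R=193

Answer: 173 193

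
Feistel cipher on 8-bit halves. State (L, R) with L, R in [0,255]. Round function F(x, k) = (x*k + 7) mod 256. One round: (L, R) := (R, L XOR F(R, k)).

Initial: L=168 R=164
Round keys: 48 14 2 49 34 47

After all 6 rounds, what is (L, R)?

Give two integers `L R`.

Round 1 (k=48): L=164 R=111
Round 2 (k=14): L=111 R=189
Round 3 (k=2): L=189 R=238
Round 4 (k=49): L=238 R=40
Round 5 (k=34): L=40 R=185
Round 6 (k=47): L=185 R=214

Answer: 185 214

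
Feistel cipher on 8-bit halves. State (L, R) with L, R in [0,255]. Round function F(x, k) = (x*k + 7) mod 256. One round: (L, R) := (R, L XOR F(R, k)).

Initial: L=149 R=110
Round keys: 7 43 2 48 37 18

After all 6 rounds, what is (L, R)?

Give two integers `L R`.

Answer: 220 93

Derivation:
Round 1 (k=7): L=110 R=156
Round 2 (k=43): L=156 R=85
Round 3 (k=2): L=85 R=45
Round 4 (k=48): L=45 R=34
Round 5 (k=37): L=34 R=220
Round 6 (k=18): L=220 R=93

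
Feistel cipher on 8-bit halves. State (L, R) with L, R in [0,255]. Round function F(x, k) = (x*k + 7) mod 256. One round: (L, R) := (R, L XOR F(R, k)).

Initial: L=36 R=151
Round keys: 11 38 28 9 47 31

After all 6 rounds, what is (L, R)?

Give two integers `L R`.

Round 1 (k=11): L=151 R=160
Round 2 (k=38): L=160 R=80
Round 3 (k=28): L=80 R=103
Round 4 (k=9): L=103 R=246
Round 5 (k=47): L=246 R=86
Round 6 (k=31): L=86 R=135

Answer: 86 135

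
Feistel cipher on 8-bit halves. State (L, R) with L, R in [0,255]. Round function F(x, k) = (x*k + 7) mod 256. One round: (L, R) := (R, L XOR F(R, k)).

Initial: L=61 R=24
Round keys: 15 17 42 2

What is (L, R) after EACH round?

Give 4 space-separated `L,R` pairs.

Round 1 (k=15): L=24 R=82
Round 2 (k=17): L=82 R=97
Round 3 (k=42): L=97 R=163
Round 4 (k=2): L=163 R=44

Answer: 24,82 82,97 97,163 163,44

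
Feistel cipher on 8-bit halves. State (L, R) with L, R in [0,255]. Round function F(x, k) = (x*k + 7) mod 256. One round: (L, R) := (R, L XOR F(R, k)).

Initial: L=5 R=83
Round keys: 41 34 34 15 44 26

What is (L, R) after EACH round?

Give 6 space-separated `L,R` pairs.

Answer: 83,87 87,198 198,4 4,133 133,231 231,248

Derivation:
Round 1 (k=41): L=83 R=87
Round 2 (k=34): L=87 R=198
Round 3 (k=34): L=198 R=4
Round 4 (k=15): L=4 R=133
Round 5 (k=44): L=133 R=231
Round 6 (k=26): L=231 R=248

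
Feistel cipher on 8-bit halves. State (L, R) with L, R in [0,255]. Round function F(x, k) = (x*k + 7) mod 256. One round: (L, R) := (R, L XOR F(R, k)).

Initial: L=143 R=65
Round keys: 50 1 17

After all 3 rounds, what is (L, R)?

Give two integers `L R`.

Answer: 124 117

Derivation:
Round 1 (k=50): L=65 R=54
Round 2 (k=1): L=54 R=124
Round 3 (k=17): L=124 R=117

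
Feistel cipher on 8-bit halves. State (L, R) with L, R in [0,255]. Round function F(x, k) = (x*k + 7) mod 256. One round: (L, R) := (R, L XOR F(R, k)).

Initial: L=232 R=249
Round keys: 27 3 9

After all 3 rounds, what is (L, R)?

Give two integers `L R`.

Round 1 (k=27): L=249 R=162
Round 2 (k=3): L=162 R=20
Round 3 (k=9): L=20 R=25

Answer: 20 25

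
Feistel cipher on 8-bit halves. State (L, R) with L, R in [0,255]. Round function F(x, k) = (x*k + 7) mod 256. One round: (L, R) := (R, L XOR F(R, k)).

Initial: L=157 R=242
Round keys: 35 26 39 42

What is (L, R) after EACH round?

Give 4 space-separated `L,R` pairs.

Answer: 242,128 128,245 245,218 218,62

Derivation:
Round 1 (k=35): L=242 R=128
Round 2 (k=26): L=128 R=245
Round 3 (k=39): L=245 R=218
Round 4 (k=42): L=218 R=62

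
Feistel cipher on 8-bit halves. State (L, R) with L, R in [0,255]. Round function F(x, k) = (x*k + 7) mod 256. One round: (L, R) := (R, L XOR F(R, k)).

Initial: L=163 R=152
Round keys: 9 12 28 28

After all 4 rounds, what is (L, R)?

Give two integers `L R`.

Round 1 (k=9): L=152 R=252
Round 2 (k=12): L=252 R=79
Round 3 (k=28): L=79 R=87
Round 4 (k=28): L=87 R=196

Answer: 87 196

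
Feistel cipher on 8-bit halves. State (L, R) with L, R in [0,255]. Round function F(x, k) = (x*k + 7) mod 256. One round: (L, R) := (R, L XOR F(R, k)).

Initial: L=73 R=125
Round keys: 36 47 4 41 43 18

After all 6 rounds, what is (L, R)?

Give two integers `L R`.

Answer: 30 15

Derivation:
Round 1 (k=36): L=125 R=210
Round 2 (k=47): L=210 R=232
Round 3 (k=4): L=232 R=117
Round 4 (k=41): L=117 R=44
Round 5 (k=43): L=44 R=30
Round 6 (k=18): L=30 R=15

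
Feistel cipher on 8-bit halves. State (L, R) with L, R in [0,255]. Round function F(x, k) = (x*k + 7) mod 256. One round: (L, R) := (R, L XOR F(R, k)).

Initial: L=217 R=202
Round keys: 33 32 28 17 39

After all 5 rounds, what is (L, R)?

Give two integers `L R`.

Round 1 (k=33): L=202 R=200
Round 2 (k=32): L=200 R=205
Round 3 (k=28): L=205 R=187
Round 4 (k=17): L=187 R=191
Round 5 (k=39): L=191 R=155

Answer: 191 155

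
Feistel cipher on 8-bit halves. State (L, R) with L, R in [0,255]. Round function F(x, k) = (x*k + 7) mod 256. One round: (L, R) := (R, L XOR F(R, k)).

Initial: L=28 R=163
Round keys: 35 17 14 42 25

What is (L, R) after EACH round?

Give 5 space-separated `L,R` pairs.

Round 1 (k=35): L=163 R=76
Round 2 (k=17): L=76 R=176
Round 3 (k=14): L=176 R=235
Round 4 (k=42): L=235 R=37
Round 5 (k=25): L=37 R=79

Answer: 163,76 76,176 176,235 235,37 37,79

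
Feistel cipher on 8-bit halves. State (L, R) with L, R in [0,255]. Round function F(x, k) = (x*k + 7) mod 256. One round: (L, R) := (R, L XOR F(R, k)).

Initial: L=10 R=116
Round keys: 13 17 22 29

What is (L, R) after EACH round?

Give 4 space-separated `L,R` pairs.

Answer: 116,225 225,140 140,238 238,113

Derivation:
Round 1 (k=13): L=116 R=225
Round 2 (k=17): L=225 R=140
Round 3 (k=22): L=140 R=238
Round 4 (k=29): L=238 R=113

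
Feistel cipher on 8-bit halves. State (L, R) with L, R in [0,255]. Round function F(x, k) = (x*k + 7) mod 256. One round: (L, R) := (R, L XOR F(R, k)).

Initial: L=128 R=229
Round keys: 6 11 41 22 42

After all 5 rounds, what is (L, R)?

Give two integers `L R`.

Answer: 138 52

Derivation:
Round 1 (k=6): L=229 R=229
Round 2 (k=11): L=229 R=59
Round 3 (k=41): L=59 R=159
Round 4 (k=22): L=159 R=138
Round 5 (k=42): L=138 R=52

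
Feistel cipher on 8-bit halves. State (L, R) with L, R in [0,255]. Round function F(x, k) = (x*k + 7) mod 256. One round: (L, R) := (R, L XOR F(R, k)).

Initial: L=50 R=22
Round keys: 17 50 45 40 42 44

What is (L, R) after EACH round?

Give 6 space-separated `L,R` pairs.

Answer: 22,79 79,99 99,33 33,76 76,94 94,99

Derivation:
Round 1 (k=17): L=22 R=79
Round 2 (k=50): L=79 R=99
Round 3 (k=45): L=99 R=33
Round 4 (k=40): L=33 R=76
Round 5 (k=42): L=76 R=94
Round 6 (k=44): L=94 R=99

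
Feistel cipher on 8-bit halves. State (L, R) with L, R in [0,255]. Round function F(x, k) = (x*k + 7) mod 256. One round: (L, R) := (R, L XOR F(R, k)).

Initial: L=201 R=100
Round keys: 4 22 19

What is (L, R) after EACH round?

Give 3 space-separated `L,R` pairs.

Answer: 100,94 94,127 127,42

Derivation:
Round 1 (k=4): L=100 R=94
Round 2 (k=22): L=94 R=127
Round 3 (k=19): L=127 R=42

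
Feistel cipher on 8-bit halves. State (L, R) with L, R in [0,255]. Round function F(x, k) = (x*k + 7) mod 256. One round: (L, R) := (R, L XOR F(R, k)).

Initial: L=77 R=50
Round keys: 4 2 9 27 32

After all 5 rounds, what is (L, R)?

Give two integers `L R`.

Answer: 172 13

Derivation:
Round 1 (k=4): L=50 R=130
Round 2 (k=2): L=130 R=57
Round 3 (k=9): L=57 R=138
Round 4 (k=27): L=138 R=172
Round 5 (k=32): L=172 R=13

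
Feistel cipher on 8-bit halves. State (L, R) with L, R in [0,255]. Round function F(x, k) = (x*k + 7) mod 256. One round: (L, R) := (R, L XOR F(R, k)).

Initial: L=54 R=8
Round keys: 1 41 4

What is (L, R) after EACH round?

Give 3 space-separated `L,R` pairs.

Round 1 (k=1): L=8 R=57
Round 2 (k=41): L=57 R=32
Round 3 (k=4): L=32 R=190

Answer: 8,57 57,32 32,190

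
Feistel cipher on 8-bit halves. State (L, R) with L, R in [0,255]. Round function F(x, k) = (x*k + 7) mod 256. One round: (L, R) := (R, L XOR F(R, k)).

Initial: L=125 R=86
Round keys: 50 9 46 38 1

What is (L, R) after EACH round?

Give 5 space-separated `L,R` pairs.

Round 1 (k=50): L=86 R=174
Round 2 (k=9): L=174 R=115
Round 3 (k=46): L=115 R=31
Round 4 (k=38): L=31 R=210
Round 5 (k=1): L=210 R=198

Answer: 86,174 174,115 115,31 31,210 210,198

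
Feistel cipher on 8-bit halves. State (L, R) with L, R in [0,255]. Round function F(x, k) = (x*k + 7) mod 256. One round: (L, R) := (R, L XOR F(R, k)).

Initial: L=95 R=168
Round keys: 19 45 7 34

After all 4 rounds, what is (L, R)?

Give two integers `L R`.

Round 1 (k=19): L=168 R=32
Round 2 (k=45): L=32 R=15
Round 3 (k=7): L=15 R=80
Round 4 (k=34): L=80 R=168

Answer: 80 168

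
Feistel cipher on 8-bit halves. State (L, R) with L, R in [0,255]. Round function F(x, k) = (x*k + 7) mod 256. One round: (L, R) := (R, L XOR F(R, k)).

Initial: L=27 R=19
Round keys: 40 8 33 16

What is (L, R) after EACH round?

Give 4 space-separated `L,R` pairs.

Answer: 19,228 228,52 52,95 95,195

Derivation:
Round 1 (k=40): L=19 R=228
Round 2 (k=8): L=228 R=52
Round 3 (k=33): L=52 R=95
Round 4 (k=16): L=95 R=195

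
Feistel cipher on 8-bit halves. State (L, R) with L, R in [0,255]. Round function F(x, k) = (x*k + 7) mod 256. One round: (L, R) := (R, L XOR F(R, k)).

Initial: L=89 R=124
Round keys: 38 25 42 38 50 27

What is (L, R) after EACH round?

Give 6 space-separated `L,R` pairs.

Answer: 124,54 54,49 49,39 39,224 224,224 224,71

Derivation:
Round 1 (k=38): L=124 R=54
Round 2 (k=25): L=54 R=49
Round 3 (k=42): L=49 R=39
Round 4 (k=38): L=39 R=224
Round 5 (k=50): L=224 R=224
Round 6 (k=27): L=224 R=71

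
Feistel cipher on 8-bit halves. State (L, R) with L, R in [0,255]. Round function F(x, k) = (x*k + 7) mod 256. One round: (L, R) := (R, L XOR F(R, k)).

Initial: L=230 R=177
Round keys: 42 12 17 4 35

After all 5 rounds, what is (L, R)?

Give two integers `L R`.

Answer: 181 224

Derivation:
Round 1 (k=42): L=177 R=247
Round 2 (k=12): L=247 R=42
Round 3 (k=17): L=42 R=38
Round 4 (k=4): L=38 R=181
Round 5 (k=35): L=181 R=224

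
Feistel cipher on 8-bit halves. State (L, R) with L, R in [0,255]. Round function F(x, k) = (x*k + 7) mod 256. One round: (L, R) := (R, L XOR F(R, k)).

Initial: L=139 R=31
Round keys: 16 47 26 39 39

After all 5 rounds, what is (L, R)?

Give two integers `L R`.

Answer: 216 28

Derivation:
Round 1 (k=16): L=31 R=124
Round 2 (k=47): L=124 R=212
Round 3 (k=26): L=212 R=243
Round 4 (k=39): L=243 R=216
Round 5 (k=39): L=216 R=28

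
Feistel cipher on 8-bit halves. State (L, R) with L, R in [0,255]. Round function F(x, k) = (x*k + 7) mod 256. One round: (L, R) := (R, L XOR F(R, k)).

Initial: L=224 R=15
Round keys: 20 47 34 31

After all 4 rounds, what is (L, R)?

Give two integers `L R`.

Round 1 (k=20): L=15 R=211
Round 2 (k=47): L=211 R=203
Round 3 (k=34): L=203 R=46
Round 4 (k=31): L=46 R=82

Answer: 46 82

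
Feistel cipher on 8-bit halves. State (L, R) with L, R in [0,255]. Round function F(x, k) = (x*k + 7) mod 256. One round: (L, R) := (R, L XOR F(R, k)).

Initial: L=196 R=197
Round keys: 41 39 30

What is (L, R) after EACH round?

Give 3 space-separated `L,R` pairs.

Round 1 (k=41): L=197 R=80
Round 2 (k=39): L=80 R=242
Round 3 (k=30): L=242 R=51

Answer: 197,80 80,242 242,51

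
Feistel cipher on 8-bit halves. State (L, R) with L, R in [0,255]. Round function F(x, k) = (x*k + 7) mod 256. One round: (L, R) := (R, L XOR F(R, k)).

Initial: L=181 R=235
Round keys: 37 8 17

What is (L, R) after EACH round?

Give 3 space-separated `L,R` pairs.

Answer: 235,75 75,180 180,176

Derivation:
Round 1 (k=37): L=235 R=75
Round 2 (k=8): L=75 R=180
Round 3 (k=17): L=180 R=176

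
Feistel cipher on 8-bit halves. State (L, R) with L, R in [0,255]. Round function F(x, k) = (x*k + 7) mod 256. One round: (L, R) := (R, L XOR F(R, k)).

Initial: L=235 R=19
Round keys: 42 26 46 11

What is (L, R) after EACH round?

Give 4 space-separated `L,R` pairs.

Round 1 (k=42): L=19 R=206
Round 2 (k=26): L=206 R=224
Round 3 (k=46): L=224 R=137
Round 4 (k=11): L=137 R=10

Answer: 19,206 206,224 224,137 137,10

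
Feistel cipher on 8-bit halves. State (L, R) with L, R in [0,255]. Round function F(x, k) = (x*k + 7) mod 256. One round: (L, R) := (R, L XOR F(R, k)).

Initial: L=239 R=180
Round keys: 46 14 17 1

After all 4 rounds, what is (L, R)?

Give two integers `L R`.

Round 1 (k=46): L=180 R=176
Round 2 (k=14): L=176 R=19
Round 3 (k=17): L=19 R=250
Round 4 (k=1): L=250 R=18

Answer: 250 18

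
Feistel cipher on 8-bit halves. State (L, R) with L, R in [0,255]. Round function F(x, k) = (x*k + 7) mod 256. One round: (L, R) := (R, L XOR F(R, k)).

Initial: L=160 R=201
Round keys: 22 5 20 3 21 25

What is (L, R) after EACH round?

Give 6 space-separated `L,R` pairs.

Answer: 201,237 237,97 97,118 118,8 8,217 217,48

Derivation:
Round 1 (k=22): L=201 R=237
Round 2 (k=5): L=237 R=97
Round 3 (k=20): L=97 R=118
Round 4 (k=3): L=118 R=8
Round 5 (k=21): L=8 R=217
Round 6 (k=25): L=217 R=48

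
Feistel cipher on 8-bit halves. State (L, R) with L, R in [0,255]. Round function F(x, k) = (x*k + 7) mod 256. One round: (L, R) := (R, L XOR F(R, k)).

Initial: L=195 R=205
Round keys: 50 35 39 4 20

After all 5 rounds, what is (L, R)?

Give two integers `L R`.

Answer: 107 166

Derivation:
Round 1 (k=50): L=205 R=210
Round 2 (k=35): L=210 R=112
Round 3 (k=39): L=112 R=197
Round 4 (k=4): L=197 R=107
Round 5 (k=20): L=107 R=166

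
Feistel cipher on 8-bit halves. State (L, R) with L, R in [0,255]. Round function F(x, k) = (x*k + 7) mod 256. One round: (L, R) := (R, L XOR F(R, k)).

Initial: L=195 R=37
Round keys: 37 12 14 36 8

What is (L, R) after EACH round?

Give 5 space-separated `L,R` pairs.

Round 1 (k=37): L=37 R=163
Round 2 (k=12): L=163 R=142
Round 3 (k=14): L=142 R=104
Round 4 (k=36): L=104 R=41
Round 5 (k=8): L=41 R=39

Answer: 37,163 163,142 142,104 104,41 41,39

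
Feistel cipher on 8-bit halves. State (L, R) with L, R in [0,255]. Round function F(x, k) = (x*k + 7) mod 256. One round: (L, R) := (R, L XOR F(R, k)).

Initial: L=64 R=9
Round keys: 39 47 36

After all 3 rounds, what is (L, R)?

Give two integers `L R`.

Answer: 8 1

Derivation:
Round 1 (k=39): L=9 R=38
Round 2 (k=47): L=38 R=8
Round 3 (k=36): L=8 R=1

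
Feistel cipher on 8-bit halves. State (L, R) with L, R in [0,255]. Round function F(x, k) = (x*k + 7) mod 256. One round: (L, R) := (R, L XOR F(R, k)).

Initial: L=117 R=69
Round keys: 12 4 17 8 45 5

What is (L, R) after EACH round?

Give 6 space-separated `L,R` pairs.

Round 1 (k=12): L=69 R=54
Round 2 (k=4): L=54 R=154
Round 3 (k=17): L=154 R=119
Round 4 (k=8): L=119 R=37
Round 5 (k=45): L=37 R=255
Round 6 (k=5): L=255 R=39

Answer: 69,54 54,154 154,119 119,37 37,255 255,39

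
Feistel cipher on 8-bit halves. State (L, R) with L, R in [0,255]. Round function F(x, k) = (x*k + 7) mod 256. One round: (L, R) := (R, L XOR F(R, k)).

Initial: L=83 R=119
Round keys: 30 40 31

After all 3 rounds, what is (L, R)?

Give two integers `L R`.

Answer: 224 141

Derivation:
Round 1 (k=30): L=119 R=170
Round 2 (k=40): L=170 R=224
Round 3 (k=31): L=224 R=141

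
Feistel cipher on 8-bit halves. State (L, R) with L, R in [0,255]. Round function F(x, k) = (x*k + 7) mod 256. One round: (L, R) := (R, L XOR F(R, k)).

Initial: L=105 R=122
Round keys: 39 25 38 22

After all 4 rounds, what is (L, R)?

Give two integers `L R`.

Round 1 (k=39): L=122 R=244
Round 2 (k=25): L=244 R=161
Round 3 (k=38): L=161 R=25
Round 4 (k=22): L=25 R=140

Answer: 25 140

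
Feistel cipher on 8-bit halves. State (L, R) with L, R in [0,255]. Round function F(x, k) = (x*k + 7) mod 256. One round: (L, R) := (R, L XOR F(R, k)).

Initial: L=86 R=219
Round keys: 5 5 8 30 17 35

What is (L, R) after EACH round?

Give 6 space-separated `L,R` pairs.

Answer: 219,24 24,164 164,63 63,205 205,155 155,245

Derivation:
Round 1 (k=5): L=219 R=24
Round 2 (k=5): L=24 R=164
Round 3 (k=8): L=164 R=63
Round 4 (k=30): L=63 R=205
Round 5 (k=17): L=205 R=155
Round 6 (k=35): L=155 R=245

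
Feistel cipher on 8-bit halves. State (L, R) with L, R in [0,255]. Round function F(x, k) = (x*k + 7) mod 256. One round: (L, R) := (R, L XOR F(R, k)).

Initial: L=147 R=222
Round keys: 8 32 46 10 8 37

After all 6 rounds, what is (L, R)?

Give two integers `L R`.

Answer: 38 13

Derivation:
Round 1 (k=8): L=222 R=100
Round 2 (k=32): L=100 R=89
Round 3 (k=46): L=89 R=97
Round 4 (k=10): L=97 R=136
Round 5 (k=8): L=136 R=38
Round 6 (k=37): L=38 R=13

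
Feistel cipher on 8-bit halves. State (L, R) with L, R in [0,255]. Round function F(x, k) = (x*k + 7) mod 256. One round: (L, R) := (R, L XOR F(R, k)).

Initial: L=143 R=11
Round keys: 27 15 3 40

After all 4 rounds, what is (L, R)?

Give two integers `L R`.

Answer: 31 236

Derivation:
Round 1 (k=27): L=11 R=191
Round 2 (k=15): L=191 R=51
Round 3 (k=3): L=51 R=31
Round 4 (k=40): L=31 R=236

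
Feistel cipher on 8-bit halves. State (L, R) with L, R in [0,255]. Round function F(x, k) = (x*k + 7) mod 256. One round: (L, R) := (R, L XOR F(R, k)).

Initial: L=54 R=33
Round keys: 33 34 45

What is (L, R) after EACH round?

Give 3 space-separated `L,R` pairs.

Answer: 33,126 126,226 226,191

Derivation:
Round 1 (k=33): L=33 R=126
Round 2 (k=34): L=126 R=226
Round 3 (k=45): L=226 R=191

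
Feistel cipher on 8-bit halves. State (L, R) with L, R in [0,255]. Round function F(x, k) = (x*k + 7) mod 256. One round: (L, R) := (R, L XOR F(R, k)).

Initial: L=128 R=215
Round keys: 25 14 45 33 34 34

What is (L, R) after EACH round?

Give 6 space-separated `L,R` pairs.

Round 1 (k=25): L=215 R=134
Round 2 (k=14): L=134 R=140
Round 3 (k=45): L=140 R=37
Round 4 (k=33): L=37 R=64
Round 5 (k=34): L=64 R=162
Round 6 (k=34): L=162 R=203

Answer: 215,134 134,140 140,37 37,64 64,162 162,203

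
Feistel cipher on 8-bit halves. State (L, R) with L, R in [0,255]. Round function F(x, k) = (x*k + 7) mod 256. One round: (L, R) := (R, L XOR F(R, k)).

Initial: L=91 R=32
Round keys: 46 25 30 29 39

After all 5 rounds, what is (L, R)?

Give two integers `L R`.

Answer: 147 81

Derivation:
Round 1 (k=46): L=32 R=156
Round 2 (k=25): L=156 R=99
Round 3 (k=30): L=99 R=61
Round 4 (k=29): L=61 R=147
Round 5 (k=39): L=147 R=81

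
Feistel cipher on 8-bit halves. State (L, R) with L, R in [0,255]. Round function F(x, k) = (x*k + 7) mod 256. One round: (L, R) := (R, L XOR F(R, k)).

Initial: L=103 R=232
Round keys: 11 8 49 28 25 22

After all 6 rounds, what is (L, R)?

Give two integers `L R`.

Round 1 (k=11): L=232 R=152
Round 2 (k=8): L=152 R=47
Round 3 (k=49): L=47 R=158
Round 4 (k=28): L=158 R=96
Round 5 (k=25): L=96 R=249
Round 6 (k=22): L=249 R=13

Answer: 249 13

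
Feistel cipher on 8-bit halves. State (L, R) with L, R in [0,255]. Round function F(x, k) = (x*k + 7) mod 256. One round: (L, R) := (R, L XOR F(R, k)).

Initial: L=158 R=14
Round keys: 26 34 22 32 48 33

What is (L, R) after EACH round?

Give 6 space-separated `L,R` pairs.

Round 1 (k=26): L=14 R=237
Round 2 (k=34): L=237 R=143
Round 3 (k=22): L=143 R=188
Round 4 (k=32): L=188 R=8
Round 5 (k=48): L=8 R=59
Round 6 (k=33): L=59 R=170

Answer: 14,237 237,143 143,188 188,8 8,59 59,170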